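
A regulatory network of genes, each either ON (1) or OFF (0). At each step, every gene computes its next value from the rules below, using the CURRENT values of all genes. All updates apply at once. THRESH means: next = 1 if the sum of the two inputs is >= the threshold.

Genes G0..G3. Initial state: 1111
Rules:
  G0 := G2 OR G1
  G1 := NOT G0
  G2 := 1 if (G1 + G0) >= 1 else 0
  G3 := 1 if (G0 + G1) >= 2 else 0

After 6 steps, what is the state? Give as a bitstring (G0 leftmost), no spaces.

Step 1: G0=G2|G1=1|1=1 G1=NOT G0=NOT 1=0 G2=(1+1>=1)=1 G3=(1+1>=2)=1 -> 1011
Step 2: G0=G2|G1=1|0=1 G1=NOT G0=NOT 1=0 G2=(0+1>=1)=1 G3=(1+0>=2)=0 -> 1010
Step 3: G0=G2|G1=1|0=1 G1=NOT G0=NOT 1=0 G2=(0+1>=1)=1 G3=(1+0>=2)=0 -> 1010
Step 4: G0=G2|G1=1|0=1 G1=NOT G0=NOT 1=0 G2=(0+1>=1)=1 G3=(1+0>=2)=0 -> 1010
Step 5: G0=G2|G1=1|0=1 G1=NOT G0=NOT 1=0 G2=(0+1>=1)=1 G3=(1+0>=2)=0 -> 1010
Step 6: G0=G2|G1=1|0=1 G1=NOT G0=NOT 1=0 G2=(0+1>=1)=1 G3=(1+0>=2)=0 -> 1010

1010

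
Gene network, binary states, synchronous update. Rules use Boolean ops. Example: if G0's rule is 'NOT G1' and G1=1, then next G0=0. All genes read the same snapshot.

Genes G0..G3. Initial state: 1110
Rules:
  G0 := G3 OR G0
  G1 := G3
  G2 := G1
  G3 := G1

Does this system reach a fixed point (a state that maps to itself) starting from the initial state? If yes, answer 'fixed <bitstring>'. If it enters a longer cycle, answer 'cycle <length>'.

Answer: cycle 2

Derivation:
Step 0: 1110
Step 1: G0=G3|G0=0|1=1 G1=G3=0 G2=G1=1 G3=G1=1 -> 1011
Step 2: G0=G3|G0=1|1=1 G1=G3=1 G2=G1=0 G3=G1=0 -> 1100
Step 3: G0=G3|G0=0|1=1 G1=G3=0 G2=G1=1 G3=G1=1 -> 1011
Cycle of length 2 starting at step 1 -> no fixed point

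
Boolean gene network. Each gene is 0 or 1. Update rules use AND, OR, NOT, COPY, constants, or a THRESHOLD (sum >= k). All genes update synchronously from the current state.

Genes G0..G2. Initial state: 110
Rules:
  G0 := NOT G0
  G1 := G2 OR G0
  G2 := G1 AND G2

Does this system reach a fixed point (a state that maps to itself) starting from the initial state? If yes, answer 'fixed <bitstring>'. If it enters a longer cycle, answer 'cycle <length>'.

Answer: cycle 2

Derivation:
Step 0: 110
Step 1: G0=NOT G0=NOT 1=0 G1=G2|G0=0|1=1 G2=G1&G2=1&0=0 -> 010
Step 2: G0=NOT G0=NOT 0=1 G1=G2|G0=0|0=0 G2=G1&G2=1&0=0 -> 100
Step 3: G0=NOT G0=NOT 1=0 G1=G2|G0=0|1=1 G2=G1&G2=0&0=0 -> 010
Cycle of length 2 starting at step 1 -> no fixed point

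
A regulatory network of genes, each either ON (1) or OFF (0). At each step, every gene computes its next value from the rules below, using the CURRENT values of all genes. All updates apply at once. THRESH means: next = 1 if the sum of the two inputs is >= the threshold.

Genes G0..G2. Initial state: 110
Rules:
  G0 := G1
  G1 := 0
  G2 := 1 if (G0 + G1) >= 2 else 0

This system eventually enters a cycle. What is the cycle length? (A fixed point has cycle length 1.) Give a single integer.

Answer: 1

Derivation:
Step 0: 110
Step 1: G0=G1=1 G1=0(const) G2=(1+1>=2)=1 -> 101
Step 2: G0=G1=0 G1=0(const) G2=(1+0>=2)=0 -> 000
Step 3: G0=G1=0 G1=0(const) G2=(0+0>=2)=0 -> 000
State from step 3 equals state from step 2 -> cycle length 1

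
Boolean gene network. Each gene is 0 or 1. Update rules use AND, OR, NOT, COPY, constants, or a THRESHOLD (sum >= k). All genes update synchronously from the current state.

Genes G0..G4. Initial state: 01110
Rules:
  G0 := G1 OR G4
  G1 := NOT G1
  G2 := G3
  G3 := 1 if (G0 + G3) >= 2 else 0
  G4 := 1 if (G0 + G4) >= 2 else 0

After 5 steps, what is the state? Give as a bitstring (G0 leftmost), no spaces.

Step 1: G0=G1|G4=1|0=1 G1=NOT G1=NOT 1=0 G2=G3=1 G3=(0+1>=2)=0 G4=(0+0>=2)=0 -> 10100
Step 2: G0=G1|G4=0|0=0 G1=NOT G1=NOT 0=1 G2=G3=0 G3=(1+0>=2)=0 G4=(1+0>=2)=0 -> 01000
Step 3: G0=G1|G4=1|0=1 G1=NOT G1=NOT 1=0 G2=G3=0 G3=(0+0>=2)=0 G4=(0+0>=2)=0 -> 10000
Step 4: G0=G1|G4=0|0=0 G1=NOT G1=NOT 0=1 G2=G3=0 G3=(1+0>=2)=0 G4=(1+0>=2)=0 -> 01000
Step 5: G0=G1|G4=1|0=1 G1=NOT G1=NOT 1=0 G2=G3=0 G3=(0+0>=2)=0 G4=(0+0>=2)=0 -> 10000

10000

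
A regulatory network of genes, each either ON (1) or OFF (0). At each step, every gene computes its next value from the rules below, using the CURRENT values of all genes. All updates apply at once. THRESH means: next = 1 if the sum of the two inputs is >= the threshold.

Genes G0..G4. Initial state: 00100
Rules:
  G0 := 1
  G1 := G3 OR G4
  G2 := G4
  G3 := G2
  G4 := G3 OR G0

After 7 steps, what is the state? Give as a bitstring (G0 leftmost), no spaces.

Step 1: G0=1(const) G1=G3|G4=0|0=0 G2=G4=0 G3=G2=1 G4=G3|G0=0|0=0 -> 10010
Step 2: G0=1(const) G1=G3|G4=1|0=1 G2=G4=0 G3=G2=0 G4=G3|G0=1|1=1 -> 11001
Step 3: G0=1(const) G1=G3|G4=0|1=1 G2=G4=1 G3=G2=0 G4=G3|G0=0|1=1 -> 11101
Step 4: G0=1(const) G1=G3|G4=0|1=1 G2=G4=1 G3=G2=1 G4=G3|G0=0|1=1 -> 11111
Step 5: G0=1(const) G1=G3|G4=1|1=1 G2=G4=1 G3=G2=1 G4=G3|G0=1|1=1 -> 11111
Step 6: G0=1(const) G1=G3|G4=1|1=1 G2=G4=1 G3=G2=1 G4=G3|G0=1|1=1 -> 11111
Step 7: G0=1(const) G1=G3|G4=1|1=1 G2=G4=1 G3=G2=1 G4=G3|G0=1|1=1 -> 11111

11111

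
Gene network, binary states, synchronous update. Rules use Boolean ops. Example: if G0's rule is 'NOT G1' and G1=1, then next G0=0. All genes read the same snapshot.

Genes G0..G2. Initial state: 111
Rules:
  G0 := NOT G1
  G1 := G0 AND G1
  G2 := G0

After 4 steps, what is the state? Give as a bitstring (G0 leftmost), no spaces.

Step 1: G0=NOT G1=NOT 1=0 G1=G0&G1=1&1=1 G2=G0=1 -> 011
Step 2: G0=NOT G1=NOT 1=0 G1=G0&G1=0&1=0 G2=G0=0 -> 000
Step 3: G0=NOT G1=NOT 0=1 G1=G0&G1=0&0=0 G2=G0=0 -> 100
Step 4: G0=NOT G1=NOT 0=1 G1=G0&G1=1&0=0 G2=G0=1 -> 101

101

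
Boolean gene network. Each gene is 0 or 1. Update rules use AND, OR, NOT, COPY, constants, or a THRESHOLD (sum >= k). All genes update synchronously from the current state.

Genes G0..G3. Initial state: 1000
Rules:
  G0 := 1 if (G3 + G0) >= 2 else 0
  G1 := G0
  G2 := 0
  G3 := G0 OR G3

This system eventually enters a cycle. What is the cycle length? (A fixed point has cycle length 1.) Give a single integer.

Step 0: 1000
Step 1: G0=(0+1>=2)=0 G1=G0=1 G2=0(const) G3=G0|G3=1|0=1 -> 0101
Step 2: G0=(1+0>=2)=0 G1=G0=0 G2=0(const) G3=G0|G3=0|1=1 -> 0001
Step 3: G0=(1+0>=2)=0 G1=G0=0 G2=0(const) G3=G0|G3=0|1=1 -> 0001
State from step 3 equals state from step 2 -> cycle length 1

Answer: 1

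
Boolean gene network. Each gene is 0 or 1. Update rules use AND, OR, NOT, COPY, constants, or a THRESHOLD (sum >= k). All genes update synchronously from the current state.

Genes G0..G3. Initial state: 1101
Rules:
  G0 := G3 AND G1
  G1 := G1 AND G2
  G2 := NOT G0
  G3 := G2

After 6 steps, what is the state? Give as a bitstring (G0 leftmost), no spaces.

Step 1: G0=G3&G1=1&1=1 G1=G1&G2=1&0=0 G2=NOT G0=NOT 1=0 G3=G2=0 -> 1000
Step 2: G0=G3&G1=0&0=0 G1=G1&G2=0&0=0 G2=NOT G0=NOT 1=0 G3=G2=0 -> 0000
Step 3: G0=G3&G1=0&0=0 G1=G1&G2=0&0=0 G2=NOT G0=NOT 0=1 G3=G2=0 -> 0010
Step 4: G0=G3&G1=0&0=0 G1=G1&G2=0&1=0 G2=NOT G0=NOT 0=1 G3=G2=1 -> 0011
Step 5: G0=G3&G1=1&0=0 G1=G1&G2=0&1=0 G2=NOT G0=NOT 0=1 G3=G2=1 -> 0011
Step 6: G0=G3&G1=1&0=0 G1=G1&G2=0&1=0 G2=NOT G0=NOT 0=1 G3=G2=1 -> 0011

0011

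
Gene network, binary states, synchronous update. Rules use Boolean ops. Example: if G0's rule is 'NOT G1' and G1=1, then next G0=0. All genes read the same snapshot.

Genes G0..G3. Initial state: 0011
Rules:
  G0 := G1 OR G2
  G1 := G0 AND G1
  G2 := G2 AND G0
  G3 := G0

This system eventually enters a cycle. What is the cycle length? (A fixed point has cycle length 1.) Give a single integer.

Answer: 1

Derivation:
Step 0: 0011
Step 1: G0=G1|G2=0|1=1 G1=G0&G1=0&0=0 G2=G2&G0=1&0=0 G3=G0=0 -> 1000
Step 2: G0=G1|G2=0|0=0 G1=G0&G1=1&0=0 G2=G2&G0=0&1=0 G3=G0=1 -> 0001
Step 3: G0=G1|G2=0|0=0 G1=G0&G1=0&0=0 G2=G2&G0=0&0=0 G3=G0=0 -> 0000
Step 4: G0=G1|G2=0|0=0 G1=G0&G1=0&0=0 G2=G2&G0=0&0=0 G3=G0=0 -> 0000
State from step 4 equals state from step 3 -> cycle length 1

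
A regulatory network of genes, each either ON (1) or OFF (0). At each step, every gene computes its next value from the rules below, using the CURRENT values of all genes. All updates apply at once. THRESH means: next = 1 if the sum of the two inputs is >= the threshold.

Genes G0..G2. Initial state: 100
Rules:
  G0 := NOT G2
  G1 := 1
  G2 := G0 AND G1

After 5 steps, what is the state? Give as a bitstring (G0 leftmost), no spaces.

Step 1: G0=NOT G2=NOT 0=1 G1=1(const) G2=G0&G1=1&0=0 -> 110
Step 2: G0=NOT G2=NOT 0=1 G1=1(const) G2=G0&G1=1&1=1 -> 111
Step 3: G0=NOT G2=NOT 1=0 G1=1(const) G2=G0&G1=1&1=1 -> 011
Step 4: G0=NOT G2=NOT 1=0 G1=1(const) G2=G0&G1=0&1=0 -> 010
Step 5: G0=NOT G2=NOT 0=1 G1=1(const) G2=G0&G1=0&1=0 -> 110

110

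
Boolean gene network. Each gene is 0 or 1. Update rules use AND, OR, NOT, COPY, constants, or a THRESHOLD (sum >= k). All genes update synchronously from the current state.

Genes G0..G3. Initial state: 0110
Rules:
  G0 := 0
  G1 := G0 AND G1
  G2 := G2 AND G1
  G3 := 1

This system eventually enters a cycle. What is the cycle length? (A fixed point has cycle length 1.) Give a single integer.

Answer: 1

Derivation:
Step 0: 0110
Step 1: G0=0(const) G1=G0&G1=0&1=0 G2=G2&G1=1&1=1 G3=1(const) -> 0011
Step 2: G0=0(const) G1=G0&G1=0&0=0 G2=G2&G1=1&0=0 G3=1(const) -> 0001
Step 3: G0=0(const) G1=G0&G1=0&0=0 G2=G2&G1=0&0=0 G3=1(const) -> 0001
State from step 3 equals state from step 2 -> cycle length 1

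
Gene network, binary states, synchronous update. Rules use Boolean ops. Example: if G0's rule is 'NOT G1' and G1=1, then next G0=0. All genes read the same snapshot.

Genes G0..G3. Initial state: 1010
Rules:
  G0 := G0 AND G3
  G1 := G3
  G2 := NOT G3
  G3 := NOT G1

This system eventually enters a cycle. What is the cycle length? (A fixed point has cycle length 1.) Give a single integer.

Step 0: 1010
Step 1: G0=G0&G3=1&0=0 G1=G3=0 G2=NOT G3=NOT 0=1 G3=NOT G1=NOT 0=1 -> 0011
Step 2: G0=G0&G3=0&1=0 G1=G3=1 G2=NOT G3=NOT 1=0 G3=NOT G1=NOT 0=1 -> 0101
Step 3: G0=G0&G3=0&1=0 G1=G3=1 G2=NOT G3=NOT 1=0 G3=NOT G1=NOT 1=0 -> 0100
Step 4: G0=G0&G3=0&0=0 G1=G3=0 G2=NOT G3=NOT 0=1 G3=NOT G1=NOT 1=0 -> 0010
Step 5: G0=G0&G3=0&0=0 G1=G3=0 G2=NOT G3=NOT 0=1 G3=NOT G1=NOT 0=1 -> 0011
State from step 5 equals state from step 1 -> cycle length 4

Answer: 4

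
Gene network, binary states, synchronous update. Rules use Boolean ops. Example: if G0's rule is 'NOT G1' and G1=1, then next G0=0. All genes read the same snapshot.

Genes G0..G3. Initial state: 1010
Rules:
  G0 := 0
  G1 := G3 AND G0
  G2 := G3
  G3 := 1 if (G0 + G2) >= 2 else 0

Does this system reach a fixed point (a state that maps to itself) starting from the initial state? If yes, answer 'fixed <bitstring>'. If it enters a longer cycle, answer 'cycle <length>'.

Step 0: 1010
Step 1: G0=0(const) G1=G3&G0=0&1=0 G2=G3=0 G3=(1+1>=2)=1 -> 0001
Step 2: G0=0(const) G1=G3&G0=1&0=0 G2=G3=1 G3=(0+0>=2)=0 -> 0010
Step 3: G0=0(const) G1=G3&G0=0&0=0 G2=G3=0 G3=(0+1>=2)=0 -> 0000
Step 4: G0=0(const) G1=G3&G0=0&0=0 G2=G3=0 G3=(0+0>=2)=0 -> 0000
Fixed point reached at step 3: 0000

Answer: fixed 0000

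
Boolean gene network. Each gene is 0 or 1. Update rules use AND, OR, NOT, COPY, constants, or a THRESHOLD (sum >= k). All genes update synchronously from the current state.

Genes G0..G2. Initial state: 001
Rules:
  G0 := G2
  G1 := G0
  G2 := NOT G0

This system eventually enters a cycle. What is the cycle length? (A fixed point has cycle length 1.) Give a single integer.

Answer: 4

Derivation:
Step 0: 001
Step 1: G0=G2=1 G1=G0=0 G2=NOT G0=NOT 0=1 -> 101
Step 2: G0=G2=1 G1=G0=1 G2=NOT G0=NOT 1=0 -> 110
Step 3: G0=G2=0 G1=G0=1 G2=NOT G0=NOT 1=0 -> 010
Step 4: G0=G2=0 G1=G0=0 G2=NOT G0=NOT 0=1 -> 001
State from step 4 equals state from step 0 -> cycle length 4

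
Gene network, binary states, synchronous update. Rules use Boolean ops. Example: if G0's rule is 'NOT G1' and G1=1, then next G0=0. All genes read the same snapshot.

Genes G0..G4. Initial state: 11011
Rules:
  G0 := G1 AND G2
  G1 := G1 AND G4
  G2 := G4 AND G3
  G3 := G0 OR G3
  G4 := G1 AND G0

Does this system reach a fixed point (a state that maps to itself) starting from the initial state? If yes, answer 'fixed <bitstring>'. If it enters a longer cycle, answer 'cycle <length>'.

Step 0: 11011
Step 1: G0=G1&G2=1&0=0 G1=G1&G4=1&1=1 G2=G4&G3=1&1=1 G3=G0|G3=1|1=1 G4=G1&G0=1&1=1 -> 01111
Step 2: G0=G1&G2=1&1=1 G1=G1&G4=1&1=1 G2=G4&G3=1&1=1 G3=G0|G3=0|1=1 G4=G1&G0=1&0=0 -> 11110
Step 3: G0=G1&G2=1&1=1 G1=G1&G4=1&0=0 G2=G4&G3=0&1=0 G3=G0|G3=1|1=1 G4=G1&G0=1&1=1 -> 10011
Step 4: G0=G1&G2=0&0=0 G1=G1&G4=0&1=0 G2=G4&G3=1&1=1 G3=G0|G3=1|1=1 G4=G1&G0=0&1=0 -> 00110
Step 5: G0=G1&G2=0&1=0 G1=G1&G4=0&0=0 G2=G4&G3=0&1=0 G3=G0|G3=0|1=1 G4=G1&G0=0&0=0 -> 00010
Step 6: G0=G1&G2=0&0=0 G1=G1&G4=0&0=0 G2=G4&G3=0&1=0 G3=G0|G3=0|1=1 G4=G1&G0=0&0=0 -> 00010
Fixed point reached at step 5: 00010

Answer: fixed 00010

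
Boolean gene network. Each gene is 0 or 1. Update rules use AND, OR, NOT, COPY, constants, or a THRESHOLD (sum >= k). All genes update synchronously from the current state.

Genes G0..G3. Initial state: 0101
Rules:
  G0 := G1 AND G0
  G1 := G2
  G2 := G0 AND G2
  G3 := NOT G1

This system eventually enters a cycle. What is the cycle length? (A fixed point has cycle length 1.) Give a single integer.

Step 0: 0101
Step 1: G0=G1&G0=1&0=0 G1=G2=0 G2=G0&G2=0&0=0 G3=NOT G1=NOT 1=0 -> 0000
Step 2: G0=G1&G0=0&0=0 G1=G2=0 G2=G0&G2=0&0=0 G3=NOT G1=NOT 0=1 -> 0001
Step 3: G0=G1&G0=0&0=0 G1=G2=0 G2=G0&G2=0&0=0 G3=NOT G1=NOT 0=1 -> 0001
State from step 3 equals state from step 2 -> cycle length 1

Answer: 1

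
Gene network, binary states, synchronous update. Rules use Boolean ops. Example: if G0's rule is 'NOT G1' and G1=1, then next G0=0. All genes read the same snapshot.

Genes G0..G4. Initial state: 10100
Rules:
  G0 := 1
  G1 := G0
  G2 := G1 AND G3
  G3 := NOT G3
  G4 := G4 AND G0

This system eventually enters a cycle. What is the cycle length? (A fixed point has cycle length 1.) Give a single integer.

Step 0: 10100
Step 1: G0=1(const) G1=G0=1 G2=G1&G3=0&0=0 G3=NOT G3=NOT 0=1 G4=G4&G0=0&1=0 -> 11010
Step 2: G0=1(const) G1=G0=1 G2=G1&G3=1&1=1 G3=NOT G3=NOT 1=0 G4=G4&G0=0&1=0 -> 11100
Step 3: G0=1(const) G1=G0=1 G2=G1&G3=1&0=0 G3=NOT G3=NOT 0=1 G4=G4&G0=0&1=0 -> 11010
State from step 3 equals state from step 1 -> cycle length 2

Answer: 2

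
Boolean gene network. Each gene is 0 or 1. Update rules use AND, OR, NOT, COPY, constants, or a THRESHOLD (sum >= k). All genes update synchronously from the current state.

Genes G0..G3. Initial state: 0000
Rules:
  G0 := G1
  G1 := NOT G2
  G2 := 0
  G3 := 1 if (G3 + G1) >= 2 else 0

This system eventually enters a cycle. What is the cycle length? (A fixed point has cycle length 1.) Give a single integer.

Answer: 1

Derivation:
Step 0: 0000
Step 1: G0=G1=0 G1=NOT G2=NOT 0=1 G2=0(const) G3=(0+0>=2)=0 -> 0100
Step 2: G0=G1=1 G1=NOT G2=NOT 0=1 G2=0(const) G3=(0+1>=2)=0 -> 1100
Step 3: G0=G1=1 G1=NOT G2=NOT 0=1 G2=0(const) G3=(0+1>=2)=0 -> 1100
State from step 3 equals state from step 2 -> cycle length 1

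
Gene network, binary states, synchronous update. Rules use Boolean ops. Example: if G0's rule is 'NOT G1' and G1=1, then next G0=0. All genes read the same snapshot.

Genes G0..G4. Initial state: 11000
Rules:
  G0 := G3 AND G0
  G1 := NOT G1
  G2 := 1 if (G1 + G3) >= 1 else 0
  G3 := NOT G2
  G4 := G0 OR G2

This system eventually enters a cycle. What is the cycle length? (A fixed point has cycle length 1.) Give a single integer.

Step 0: 11000
Step 1: G0=G3&G0=0&1=0 G1=NOT G1=NOT 1=0 G2=(1+0>=1)=1 G3=NOT G2=NOT 0=1 G4=G0|G2=1|0=1 -> 00111
Step 2: G0=G3&G0=1&0=0 G1=NOT G1=NOT 0=1 G2=(0+1>=1)=1 G3=NOT G2=NOT 1=0 G4=G0|G2=0|1=1 -> 01101
Step 3: G0=G3&G0=0&0=0 G1=NOT G1=NOT 1=0 G2=(1+0>=1)=1 G3=NOT G2=NOT 1=0 G4=G0|G2=0|1=1 -> 00101
Step 4: G0=G3&G0=0&0=0 G1=NOT G1=NOT 0=1 G2=(0+0>=1)=0 G3=NOT G2=NOT 1=0 G4=G0|G2=0|1=1 -> 01001
Step 5: G0=G3&G0=0&0=0 G1=NOT G1=NOT 1=0 G2=(1+0>=1)=1 G3=NOT G2=NOT 0=1 G4=G0|G2=0|0=0 -> 00110
Step 6: G0=G3&G0=1&0=0 G1=NOT G1=NOT 0=1 G2=(0+1>=1)=1 G3=NOT G2=NOT 1=0 G4=G0|G2=0|1=1 -> 01101
State from step 6 equals state from step 2 -> cycle length 4

Answer: 4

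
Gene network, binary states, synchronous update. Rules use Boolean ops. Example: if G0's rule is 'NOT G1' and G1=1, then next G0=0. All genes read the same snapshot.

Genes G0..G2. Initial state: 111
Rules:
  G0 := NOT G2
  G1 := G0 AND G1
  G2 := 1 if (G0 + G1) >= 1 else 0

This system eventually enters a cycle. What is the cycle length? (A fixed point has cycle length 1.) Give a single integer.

Answer: 4

Derivation:
Step 0: 111
Step 1: G0=NOT G2=NOT 1=0 G1=G0&G1=1&1=1 G2=(1+1>=1)=1 -> 011
Step 2: G0=NOT G2=NOT 1=0 G1=G0&G1=0&1=0 G2=(0+1>=1)=1 -> 001
Step 3: G0=NOT G2=NOT 1=0 G1=G0&G1=0&0=0 G2=(0+0>=1)=0 -> 000
Step 4: G0=NOT G2=NOT 0=1 G1=G0&G1=0&0=0 G2=(0+0>=1)=0 -> 100
Step 5: G0=NOT G2=NOT 0=1 G1=G0&G1=1&0=0 G2=(1+0>=1)=1 -> 101
Step 6: G0=NOT G2=NOT 1=0 G1=G0&G1=1&0=0 G2=(1+0>=1)=1 -> 001
State from step 6 equals state from step 2 -> cycle length 4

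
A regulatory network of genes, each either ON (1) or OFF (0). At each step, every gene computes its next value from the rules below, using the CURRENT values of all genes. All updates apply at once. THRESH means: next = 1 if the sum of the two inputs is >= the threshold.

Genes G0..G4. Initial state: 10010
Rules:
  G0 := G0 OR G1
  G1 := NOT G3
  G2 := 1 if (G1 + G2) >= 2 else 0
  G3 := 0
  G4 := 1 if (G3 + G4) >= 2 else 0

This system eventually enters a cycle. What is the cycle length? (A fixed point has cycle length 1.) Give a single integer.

Step 0: 10010
Step 1: G0=G0|G1=1|0=1 G1=NOT G3=NOT 1=0 G2=(0+0>=2)=0 G3=0(const) G4=(1+0>=2)=0 -> 10000
Step 2: G0=G0|G1=1|0=1 G1=NOT G3=NOT 0=1 G2=(0+0>=2)=0 G3=0(const) G4=(0+0>=2)=0 -> 11000
Step 3: G0=G0|G1=1|1=1 G1=NOT G3=NOT 0=1 G2=(1+0>=2)=0 G3=0(const) G4=(0+0>=2)=0 -> 11000
State from step 3 equals state from step 2 -> cycle length 1

Answer: 1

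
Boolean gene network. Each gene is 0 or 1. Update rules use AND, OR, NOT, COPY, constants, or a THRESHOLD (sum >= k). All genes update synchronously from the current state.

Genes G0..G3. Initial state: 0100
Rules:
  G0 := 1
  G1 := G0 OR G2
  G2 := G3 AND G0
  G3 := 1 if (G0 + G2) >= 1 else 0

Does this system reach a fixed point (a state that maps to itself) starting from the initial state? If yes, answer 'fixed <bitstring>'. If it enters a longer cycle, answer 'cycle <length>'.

Answer: fixed 1111

Derivation:
Step 0: 0100
Step 1: G0=1(const) G1=G0|G2=0|0=0 G2=G3&G0=0&0=0 G3=(0+0>=1)=0 -> 1000
Step 2: G0=1(const) G1=G0|G2=1|0=1 G2=G3&G0=0&1=0 G3=(1+0>=1)=1 -> 1101
Step 3: G0=1(const) G1=G0|G2=1|0=1 G2=G3&G0=1&1=1 G3=(1+0>=1)=1 -> 1111
Step 4: G0=1(const) G1=G0|G2=1|1=1 G2=G3&G0=1&1=1 G3=(1+1>=1)=1 -> 1111
Fixed point reached at step 3: 1111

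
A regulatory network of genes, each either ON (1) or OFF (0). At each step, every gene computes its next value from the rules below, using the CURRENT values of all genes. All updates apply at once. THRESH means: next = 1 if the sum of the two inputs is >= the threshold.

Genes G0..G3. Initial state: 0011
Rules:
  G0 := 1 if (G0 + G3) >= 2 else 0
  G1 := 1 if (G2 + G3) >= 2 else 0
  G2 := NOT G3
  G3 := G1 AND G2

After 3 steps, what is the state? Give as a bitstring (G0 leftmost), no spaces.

Step 1: G0=(0+1>=2)=0 G1=(1+1>=2)=1 G2=NOT G3=NOT 1=0 G3=G1&G2=0&1=0 -> 0100
Step 2: G0=(0+0>=2)=0 G1=(0+0>=2)=0 G2=NOT G3=NOT 0=1 G3=G1&G2=1&0=0 -> 0010
Step 3: G0=(0+0>=2)=0 G1=(1+0>=2)=0 G2=NOT G3=NOT 0=1 G3=G1&G2=0&1=0 -> 0010

0010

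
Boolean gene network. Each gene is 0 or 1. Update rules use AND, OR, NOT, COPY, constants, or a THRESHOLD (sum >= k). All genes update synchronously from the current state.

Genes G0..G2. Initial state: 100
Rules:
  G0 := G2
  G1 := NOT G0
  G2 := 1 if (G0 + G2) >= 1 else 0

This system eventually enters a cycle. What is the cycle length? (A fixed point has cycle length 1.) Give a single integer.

Answer: 1

Derivation:
Step 0: 100
Step 1: G0=G2=0 G1=NOT G0=NOT 1=0 G2=(1+0>=1)=1 -> 001
Step 2: G0=G2=1 G1=NOT G0=NOT 0=1 G2=(0+1>=1)=1 -> 111
Step 3: G0=G2=1 G1=NOT G0=NOT 1=0 G2=(1+1>=1)=1 -> 101
Step 4: G0=G2=1 G1=NOT G0=NOT 1=0 G2=(1+1>=1)=1 -> 101
State from step 4 equals state from step 3 -> cycle length 1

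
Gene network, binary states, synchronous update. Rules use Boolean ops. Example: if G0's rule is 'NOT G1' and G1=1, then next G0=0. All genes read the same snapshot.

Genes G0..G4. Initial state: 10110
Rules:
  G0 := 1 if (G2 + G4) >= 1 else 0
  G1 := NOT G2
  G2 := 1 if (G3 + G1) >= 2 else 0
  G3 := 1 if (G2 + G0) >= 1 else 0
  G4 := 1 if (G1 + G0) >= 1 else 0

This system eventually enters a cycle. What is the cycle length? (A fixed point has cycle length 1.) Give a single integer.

Step 0: 10110
Step 1: G0=(1+0>=1)=1 G1=NOT G2=NOT 1=0 G2=(1+0>=2)=0 G3=(1+1>=1)=1 G4=(0+1>=1)=1 -> 10011
Step 2: G0=(0+1>=1)=1 G1=NOT G2=NOT 0=1 G2=(1+0>=2)=0 G3=(0+1>=1)=1 G4=(0+1>=1)=1 -> 11011
Step 3: G0=(0+1>=1)=1 G1=NOT G2=NOT 0=1 G2=(1+1>=2)=1 G3=(0+1>=1)=1 G4=(1+1>=1)=1 -> 11111
Step 4: G0=(1+1>=1)=1 G1=NOT G2=NOT 1=0 G2=(1+1>=2)=1 G3=(1+1>=1)=1 G4=(1+1>=1)=1 -> 10111
Step 5: G0=(1+1>=1)=1 G1=NOT G2=NOT 1=0 G2=(1+0>=2)=0 G3=(1+1>=1)=1 G4=(0+1>=1)=1 -> 10011
State from step 5 equals state from step 1 -> cycle length 4

Answer: 4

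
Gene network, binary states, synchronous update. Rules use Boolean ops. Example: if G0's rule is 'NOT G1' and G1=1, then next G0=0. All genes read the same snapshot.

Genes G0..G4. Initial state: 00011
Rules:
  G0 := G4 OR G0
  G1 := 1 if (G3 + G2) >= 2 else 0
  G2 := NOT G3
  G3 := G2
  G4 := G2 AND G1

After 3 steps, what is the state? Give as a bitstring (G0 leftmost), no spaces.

Step 1: G0=G4|G0=1|0=1 G1=(1+0>=2)=0 G2=NOT G3=NOT 1=0 G3=G2=0 G4=G2&G1=0&0=0 -> 10000
Step 2: G0=G4|G0=0|1=1 G1=(0+0>=2)=0 G2=NOT G3=NOT 0=1 G3=G2=0 G4=G2&G1=0&0=0 -> 10100
Step 3: G0=G4|G0=0|1=1 G1=(0+1>=2)=0 G2=NOT G3=NOT 0=1 G3=G2=1 G4=G2&G1=1&0=0 -> 10110

10110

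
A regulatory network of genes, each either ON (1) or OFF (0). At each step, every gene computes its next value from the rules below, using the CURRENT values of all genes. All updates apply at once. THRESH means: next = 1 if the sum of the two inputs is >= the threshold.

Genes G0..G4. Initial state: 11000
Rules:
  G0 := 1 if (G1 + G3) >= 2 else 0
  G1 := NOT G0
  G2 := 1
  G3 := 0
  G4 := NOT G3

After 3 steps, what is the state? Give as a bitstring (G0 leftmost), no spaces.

Step 1: G0=(1+0>=2)=0 G1=NOT G0=NOT 1=0 G2=1(const) G3=0(const) G4=NOT G3=NOT 0=1 -> 00101
Step 2: G0=(0+0>=2)=0 G1=NOT G0=NOT 0=1 G2=1(const) G3=0(const) G4=NOT G3=NOT 0=1 -> 01101
Step 3: G0=(1+0>=2)=0 G1=NOT G0=NOT 0=1 G2=1(const) G3=0(const) G4=NOT G3=NOT 0=1 -> 01101

01101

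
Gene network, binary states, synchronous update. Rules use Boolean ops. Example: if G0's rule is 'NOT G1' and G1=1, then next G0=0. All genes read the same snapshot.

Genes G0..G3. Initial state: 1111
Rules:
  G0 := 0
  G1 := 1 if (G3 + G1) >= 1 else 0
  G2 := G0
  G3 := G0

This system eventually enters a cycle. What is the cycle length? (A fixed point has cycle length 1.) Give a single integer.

Step 0: 1111
Step 1: G0=0(const) G1=(1+1>=1)=1 G2=G0=1 G3=G0=1 -> 0111
Step 2: G0=0(const) G1=(1+1>=1)=1 G2=G0=0 G3=G0=0 -> 0100
Step 3: G0=0(const) G1=(0+1>=1)=1 G2=G0=0 G3=G0=0 -> 0100
State from step 3 equals state from step 2 -> cycle length 1

Answer: 1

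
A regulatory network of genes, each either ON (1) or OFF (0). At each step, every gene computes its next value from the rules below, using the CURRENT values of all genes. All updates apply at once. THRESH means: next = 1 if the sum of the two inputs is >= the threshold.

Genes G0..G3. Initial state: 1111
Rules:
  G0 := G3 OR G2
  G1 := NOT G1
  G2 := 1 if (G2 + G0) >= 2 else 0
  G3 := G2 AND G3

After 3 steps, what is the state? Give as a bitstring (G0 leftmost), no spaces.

Step 1: G0=G3|G2=1|1=1 G1=NOT G1=NOT 1=0 G2=(1+1>=2)=1 G3=G2&G3=1&1=1 -> 1011
Step 2: G0=G3|G2=1|1=1 G1=NOT G1=NOT 0=1 G2=(1+1>=2)=1 G3=G2&G3=1&1=1 -> 1111
Step 3: G0=G3|G2=1|1=1 G1=NOT G1=NOT 1=0 G2=(1+1>=2)=1 G3=G2&G3=1&1=1 -> 1011

1011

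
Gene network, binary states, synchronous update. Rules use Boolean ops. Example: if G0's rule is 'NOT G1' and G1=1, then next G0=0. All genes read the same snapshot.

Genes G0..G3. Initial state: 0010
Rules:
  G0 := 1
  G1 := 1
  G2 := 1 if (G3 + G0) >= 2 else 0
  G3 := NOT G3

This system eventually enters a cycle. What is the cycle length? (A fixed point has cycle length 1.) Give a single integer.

Step 0: 0010
Step 1: G0=1(const) G1=1(const) G2=(0+0>=2)=0 G3=NOT G3=NOT 0=1 -> 1101
Step 2: G0=1(const) G1=1(const) G2=(1+1>=2)=1 G3=NOT G3=NOT 1=0 -> 1110
Step 3: G0=1(const) G1=1(const) G2=(0+1>=2)=0 G3=NOT G3=NOT 0=1 -> 1101
State from step 3 equals state from step 1 -> cycle length 2

Answer: 2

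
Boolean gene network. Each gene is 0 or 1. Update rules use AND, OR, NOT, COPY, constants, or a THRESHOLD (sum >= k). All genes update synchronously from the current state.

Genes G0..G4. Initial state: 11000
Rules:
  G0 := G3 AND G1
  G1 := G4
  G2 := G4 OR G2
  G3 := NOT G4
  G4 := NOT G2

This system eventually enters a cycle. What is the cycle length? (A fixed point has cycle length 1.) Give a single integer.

Answer: 1

Derivation:
Step 0: 11000
Step 1: G0=G3&G1=0&1=0 G1=G4=0 G2=G4|G2=0|0=0 G3=NOT G4=NOT 0=1 G4=NOT G2=NOT 0=1 -> 00011
Step 2: G0=G3&G1=1&0=0 G1=G4=1 G2=G4|G2=1|0=1 G3=NOT G4=NOT 1=0 G4=NOT G2=NOT 0=1 -> 01101
Step 3: G0=G3&G1=0&1=0 G1=G4=1 G2=G4|G2=1|1=1 G3=NOT G4=NOT 1=0 G4=NOT G2=NOT 1=0 -> 01100
Step 4: G0=G3&G1=0&1=0 G1=G4=0 G2=G4|G2=0|1=1 G3=NOT G4=NOT 0=1 G4=NOT G2=NOT 1=0 -> 00110
Step 5: G0=G3&G1=1&0=0 G1=G4=0 G2=G4|G2=0|1=1 G3=NOT G4=NOT 0=1 G4=NOT G2=NOT 1=0 -> 00110
State from step 5 equals state from step 4 -> cycle length 1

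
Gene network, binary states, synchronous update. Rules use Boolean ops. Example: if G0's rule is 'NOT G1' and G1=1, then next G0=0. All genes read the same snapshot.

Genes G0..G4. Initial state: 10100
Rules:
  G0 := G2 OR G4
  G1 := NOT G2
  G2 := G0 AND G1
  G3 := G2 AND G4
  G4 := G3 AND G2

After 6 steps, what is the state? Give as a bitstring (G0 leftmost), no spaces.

Step 1: G0=G2|G4=1|0=1 G1=NOT G2=NOT 1=0 G2=G0&G1=1&0=0 G3=G2&G4=1&0=0 G4=G3&G2=0&1=0 -> 10000
Step 2: G0=G2|G4=0|0=0 G1=NOT G2=NOT 0=1 G2=G0&G1=1&0=0 G3=G2&G4=0&0=0 G4=G3&G2=0&0=0 -> 01000
Step 3: G0=G2|G4=0|0=0 G1=NOT G2=NOT 0=1 G2=G0&G1=0&1=0 G3=G2&G4=0&0=0 G4=G3&G2=0&0=0 -> 01000
Step 4: G0=G2|G4=0|0=0 G1=NOT G2=NOT 0=1 G2=G0&G1=0&1=0 G3=G2&G4=0&0=0 G4=G3&G2=0&0=0 -> 01000
Step 5: G0=G2|G4=0|0=0 G1=NOT G2=NOT 0=1 G2=G0&G1=0&1=0 G3=G2&G4=0&0=0 G4=G3&G2=0&0=0 -> 01000
Step 6: G0=G2|G4=0|0=0 G1=NOT G2=NOT 0=1 G2=G0&G1=0&1=0 G3=G2&G4=0&0=0 G4=G3&G2=0&0=0 -> 01000

01000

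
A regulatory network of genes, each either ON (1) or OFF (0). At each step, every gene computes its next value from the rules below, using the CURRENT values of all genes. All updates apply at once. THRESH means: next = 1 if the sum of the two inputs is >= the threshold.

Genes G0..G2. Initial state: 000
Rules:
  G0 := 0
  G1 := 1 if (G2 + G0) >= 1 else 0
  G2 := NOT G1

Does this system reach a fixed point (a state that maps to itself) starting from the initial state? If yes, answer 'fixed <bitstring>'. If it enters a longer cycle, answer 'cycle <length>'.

Answer: cycle 4

Derivation:
Step 0: 000
Step 1: G0=0(const) G1=(0+0>=1)=0 G2=NOT G1=NOT 0=1 -> 001
Step 2: G0=0(const) G1=(1+0>=1)=1 G2=NOT G1=NOT 0=1 -> 011
Step 3: G0=0(const) G1=(1+0>=1)=1 G2=NOT G1=NOT 1=0 -> 010
Step 4: G0=0(const) G1=(0+0>=1)=0 G2=NOT G1=NOT 1=0 -> 000
Cycle of length 4 starting at step 0 -> no fixed point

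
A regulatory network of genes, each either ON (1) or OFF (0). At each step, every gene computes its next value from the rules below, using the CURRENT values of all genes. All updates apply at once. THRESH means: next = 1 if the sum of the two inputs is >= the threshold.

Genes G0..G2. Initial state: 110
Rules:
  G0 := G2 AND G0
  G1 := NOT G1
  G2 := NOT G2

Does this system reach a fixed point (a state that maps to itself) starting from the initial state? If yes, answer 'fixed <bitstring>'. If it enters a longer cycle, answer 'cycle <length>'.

Step 0: 110
Step 1: G0=G2&G0=0&1=0 G1=NOT G1=NOT 1=0 G2=NOT G2=NOT 0=1 -> 001
Step 2: G0=G2&G0=1&0=0 G1=NOT G1=NOT 0=1 G2=NOT G2=NOT 1=0 -> 010
Step 3: G0=G2&G0=0&0=0 G1=NOT G1=NOT 1=0 G2=NOT G2=NOT 0=1 -> 001
Cycle of length 2 starting at step 1 -> no fixed point

Answer: cycle 2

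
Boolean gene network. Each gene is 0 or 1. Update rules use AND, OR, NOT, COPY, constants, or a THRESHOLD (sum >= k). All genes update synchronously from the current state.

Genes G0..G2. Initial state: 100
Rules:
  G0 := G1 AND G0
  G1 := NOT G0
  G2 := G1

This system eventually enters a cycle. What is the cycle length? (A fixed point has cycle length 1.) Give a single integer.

Step 0: 100
Step 1: G0=G1&G0=0&1=0 G1=NOT G0=NOT 1=0 G2=G1=0 -> 000
Step 2: G0=G1&G0=0&0=0 G1=NOT G0=NOT 0=1 G2=G1=0 -> 010
Step 3: G0=G1&G0=1&0=0 G1=NOT G0=NOT 0=1 G2=G1=1 -> 011
Step 4: G0=G1&G0=1&0=0 G1=NOT G0=NOT 0=1 G2=G1=1 -> 011
State from step 4 equals state from step 3 -> cycle length 1

Answer: 1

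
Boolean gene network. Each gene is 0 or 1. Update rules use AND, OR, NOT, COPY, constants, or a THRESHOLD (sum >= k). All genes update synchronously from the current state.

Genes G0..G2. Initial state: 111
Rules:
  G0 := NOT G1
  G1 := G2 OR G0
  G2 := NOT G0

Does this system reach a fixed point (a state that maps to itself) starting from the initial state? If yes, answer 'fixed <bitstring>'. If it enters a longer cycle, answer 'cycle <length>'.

Step 0: 111
Step 1: G0=NOT G1=NOT 1=0 G1=G2|G0=1|1=1 G2=NOT G0=NOT 1=0 -> 010
Step 2: G0=NOT G1=NOT 1=0 G1=G2|G0=0|0=0 G2=NOT G0=NOT 0=1 -> 001
Step 3: G0=NOT G1=NOT 0=1 G1=G2|G0=1|0=1 G2=NOT G0=NOT 0=1 -> 111
Cycle of length 3 starting at step 0 -> no fixed point

Answer: cycle 3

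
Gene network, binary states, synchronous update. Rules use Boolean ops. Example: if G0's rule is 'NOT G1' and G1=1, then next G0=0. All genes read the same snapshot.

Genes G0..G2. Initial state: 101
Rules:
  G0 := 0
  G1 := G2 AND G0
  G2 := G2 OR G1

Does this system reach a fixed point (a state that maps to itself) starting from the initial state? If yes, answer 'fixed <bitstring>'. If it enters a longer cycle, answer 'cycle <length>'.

Step 0: 101
Step 1: G0=0(const) G1=G2&G0=1&1=1 G2=G2|G1=1|0=1 -> 011
Step 2: G0=0(const) G1=G2&G0=1&0=0 G2=G2|G1=1|1=1 -> 001
Step 3: G0=0(const) G1=G2&G0=1&0=0 G2=G2|G1=1|0=1 -> 001
Fixed point reached at step 2: 001

Answer: fixed 001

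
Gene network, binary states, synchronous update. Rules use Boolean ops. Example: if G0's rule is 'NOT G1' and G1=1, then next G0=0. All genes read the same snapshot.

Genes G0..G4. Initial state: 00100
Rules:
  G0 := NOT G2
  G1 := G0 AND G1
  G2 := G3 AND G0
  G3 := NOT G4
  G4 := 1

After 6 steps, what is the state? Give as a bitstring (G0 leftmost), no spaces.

Step 1: G0=NOT G2=NOT 1=0 G1=G0&G1=0&0=0 G2=G3&G0=0&0=0 G3=NOT G4=NOT 0=1 G4=1(const) -> 00011
Step 2: G0=NOT G2=NOT 0=1 G1=G0&G1=0&0=0 G2=G3&G0=1&0=0 G3=NOT G4=NOT 1=0 G4=1(const) -> 10001
Step 3: G0=NOT G2=NOT 0=1 G1=G0&G1=1&0=0 G2=G3&G0=0&1=0 G3=NOT G4=NOT 1=0 G4=1(const) -> 10001
Step 4: G0=NOT G2=NOT 0=1 G1=G0&G1=1&0=0 G2=G3&G0=0&1=0 G3=NOT G4=NOT 1=0 G4=1(const) -> 10001
Step 5: G0=NOT G2=NOT 0=1 G1=G0&G1=1&0=0 G2=G3&G0=0&1=0 G3=NOT G4=NOT 1=0 G4=1(const) -> 10001
Step 6: G0=NOT G2=NOT 0=1 G1=G0&G1=1&0=0 G2=G3&G0=0&1=0 G3=NOT G4=NOT 1=0 G4=1(const) -> 10001

10001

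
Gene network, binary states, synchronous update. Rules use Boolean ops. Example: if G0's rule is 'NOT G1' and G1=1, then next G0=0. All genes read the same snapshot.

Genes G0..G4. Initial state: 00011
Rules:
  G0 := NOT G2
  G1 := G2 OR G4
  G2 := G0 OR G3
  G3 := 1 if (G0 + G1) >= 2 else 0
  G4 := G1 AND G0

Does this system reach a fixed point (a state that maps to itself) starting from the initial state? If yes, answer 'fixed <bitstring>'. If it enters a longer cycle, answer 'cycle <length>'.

Answer: cycle 4

Derivation:
Step 0: 00011
Step 1: G0=NOT G2=NOT 0=1 G1=G2|G4=0|1=1 G2=G0|G3=0|1=1 G3=(0+0>=2)=0 G4=G1&G0=0&0=0 -> 11100
Step 2: G0=NOT G2=NOT 1=0 G1=G2|G4=1|0=1 G2=G0|G3=1|0=1 G3=(1+1>=2)=1 G4=G1&G0=1&1=1 -> 01111
Step 3: G0=NOT G2=NOT 1=0 G1=G2|G4=1|1=1 G2=G0|G3=0|1=1 G3=(0+1>=2)=0 G4=G1&G0=1&0=0 -> 01100
Step 4: G0=NOT G2=NOT 1=0 G1=G2|G4=1|0=1 G2=G0|G3=0|0=0 G3=(0+1>=2)=0 G4=G1&G0=1&0=0 -> 01000
Step 5: G0=NOT G2=NOT 0=1 G1=G2|G4=0|0=0 G2=G0|G3=0|0=0 G3=(0+1>=2)=0 G4=G1&G0=1&0=0 -> 10000
Step 6: G0=NOT G2=NOT 0=1 G1=G2|G4=0|0=0 G2=G0|G3=1|0=1 G3=(1+0>=2)=0 G4=G1&G0=0&1=0 -> 10100
Step 7: G0=NOT G2=NOT 1=0 G1=G2|G4=1|0=1 G2=G0|G3=1|0=1 G3=(1+0>=2)=0 G4=G1&G0=0&1=0 -> 01100
Cycle of length 4 starting at step 3 -> no fixed point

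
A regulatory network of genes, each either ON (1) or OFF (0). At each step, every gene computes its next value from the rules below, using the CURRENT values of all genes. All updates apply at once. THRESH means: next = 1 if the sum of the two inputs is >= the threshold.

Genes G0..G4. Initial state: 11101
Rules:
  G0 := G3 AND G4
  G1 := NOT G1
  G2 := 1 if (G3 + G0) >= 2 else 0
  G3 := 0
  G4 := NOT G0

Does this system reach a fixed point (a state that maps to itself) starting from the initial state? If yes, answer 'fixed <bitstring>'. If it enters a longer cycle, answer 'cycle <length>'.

Answer: cycle 2

Derivation:
Step 0: 11101
Step 1: G0=G3&G4=0&1=0 G1=NOT G1=NOT 1=0 G2=(0+1>=2)=0 G3=0(const) G4=NOT G0=NOT 1=0 -> 00000
Step 2: G0=G3&G4=0&0=0 G1=NOT G1=NOT 0=1 G2=(0+0>=2)=0 G3=0(const) G4=NOT G0=NOT 0=1 -> 01001
Step 3: G0=G3&G4=0&1=0 G1=NOT G1=NOT 1=0 G2=(0+0>=2)=0 G3=0(const) G4=NOT G0=NOT 0=1 -> 00001
Step 4: G0=G3&G4=0&1=0 G1=NOT G1=NOT 0=1 G2=(0+0>=2)=0 G3=0(const) G4=NOT G0=NOT 0=1 -> 01001
Cycle of length 2 starting at step 2 -> no fixed point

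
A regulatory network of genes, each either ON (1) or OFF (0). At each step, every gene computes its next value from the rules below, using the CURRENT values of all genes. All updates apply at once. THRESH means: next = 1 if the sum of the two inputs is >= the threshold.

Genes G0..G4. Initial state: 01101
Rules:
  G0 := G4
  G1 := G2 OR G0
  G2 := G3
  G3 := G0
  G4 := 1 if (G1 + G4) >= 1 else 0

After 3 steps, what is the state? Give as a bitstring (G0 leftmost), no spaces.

Step 1: G0=G4=1 G1=G2|G0=1|0=1 G2=G3=0 G3=G0=0 G4=(1+1>=1)=1 -> 11001
Step 2: G0=G4=1 G1=G2|G0=0|1=1 G2=G3=0 G3=G0=1 G4=(1+1>=1)=1 -> 11011
Step 3: G0=G4=1 G1=G2|G0=0|1=1 G2=G3=1 G3=G0=1 G4=(1+1>=1)=1 -> 11111

11111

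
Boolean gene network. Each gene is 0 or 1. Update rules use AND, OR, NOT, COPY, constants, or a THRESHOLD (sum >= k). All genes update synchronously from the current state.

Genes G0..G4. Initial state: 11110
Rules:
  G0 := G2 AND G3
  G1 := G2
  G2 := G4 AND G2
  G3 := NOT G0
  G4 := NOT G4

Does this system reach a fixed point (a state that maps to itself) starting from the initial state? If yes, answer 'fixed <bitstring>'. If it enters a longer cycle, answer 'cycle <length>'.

Answer: cycle 2

Derivation:
Step 0: 11110
Step 1: G0=G2&G3=1&1=1 G1=G2=1 G2=G4&G2=0&1=0 G3=NOT G0=NOT 1=0 G4=NOT G4=NOT 0=1 -> 11001
Step 2: G0=G2&G3=0&0=0 G1=G2=0 G2=G4&G2=1&0=0 G3=NOT G0=NOT 1=0 G4=NOT G4=NOT 1=0 -> 00000
Step 3: G0=G2&G3=0&0=0 G1=G2=0 G2=G4&G2=0&0=0 G3=NOT G0=NOT 0=1 G4=NOT G4=NOT 0=1 -> 00011
Step 4: G0=G2&G3=0&1=0 G1=G2=0 G2=G4&G2=1&0=0 G3=NOT G0=NOT 0=1 G4=NOT G4=NOT 1=0 -> 00010
Step 5: G0=G2&G3=0&1=0 G1=G2=0 G2=G4&G2=0&0=0 G3=NOT G0=NOT 0=1 G4=NOT G4=NOT 0=1 -> 00011
Cycle of length 2 starting at step 3 -> no fixed point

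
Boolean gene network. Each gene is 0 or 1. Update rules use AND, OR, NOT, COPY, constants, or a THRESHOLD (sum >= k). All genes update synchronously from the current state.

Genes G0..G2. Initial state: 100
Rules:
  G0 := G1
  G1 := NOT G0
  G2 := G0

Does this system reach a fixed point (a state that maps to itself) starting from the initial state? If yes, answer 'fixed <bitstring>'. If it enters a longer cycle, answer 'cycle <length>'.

Answer: cycle 4

Derivation:
Step 0: 100
Step 1: G0=G1=0 G1=NOT G0=NOT 1=0 G2=G0=1 -> 001
Step 2: G0=G1=0 G1=NOT G0=NOT 0=1 G2=G0=0 -> 010
Step 3: G0=G1=1 G1=NOT G0=NOT 0=1 G2=G0=0 -> 110
Step 4: G0=G1=1 G1=NOT G0=NOT 1=0 G2=G0=1 -> 101
Step 5: G0=G1=0 G1=NOT G0=NOT 1=0 G2=G0=1 -> 001
Cycle of length 4 starting at step 1 -> no fixed point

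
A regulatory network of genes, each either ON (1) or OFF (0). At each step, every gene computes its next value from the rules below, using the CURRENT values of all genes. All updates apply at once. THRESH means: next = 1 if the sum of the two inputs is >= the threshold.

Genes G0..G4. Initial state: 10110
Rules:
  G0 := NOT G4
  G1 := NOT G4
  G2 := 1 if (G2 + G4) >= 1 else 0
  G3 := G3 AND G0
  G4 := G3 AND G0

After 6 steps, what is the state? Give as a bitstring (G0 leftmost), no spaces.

Step 1: G0=NOT G4=NOT 0=1 G1=NOT G4=NOT 0=1 G2=(1+0>=1)=1 G3=G3&G0=1&1=1 G4=G3&G0=1&1=1 -> 11111
Step 2: G0=NOT G4=NOT 1=0 G1=NOT G4=NOT 1=0 G2=(1+1>=1)=1 G3=G3&G0=1&1=1 G4=G3&G0=1&1=1 -> 00111
Step 3: G0=NOT G4=NOT 1=0 G1=NOT G4=NOT 1=0 G2=(1+1>=1)=1 G3=G3&G0=1&0=0 G4=G3&G0=1&0=0 -> 00100
Step 4: G0=NOT G4=NOT 0=1 G1=NOT G4=NOT 0=1 G2=(1+0>=1)=1 G3=G3&G0=0&0=0 G4=G3&G0=0&0=0 -> 11100
Step 5: G0=NOT G4=NOT 0=1 G1=NOT G4=NOT 0=1 G2=(1+0>=1)=1 G3=G3&G0=0&1=0 G4=G3&G0=0&1=0 -> 11100
Step 6: G0=NOT G4=NOT 0=1 G1=NOT G4=NOT 0=1 G2=(1+0>=1)=1 G3=G3&G0=0&1=0 G4=G3&G0=0&1=0 -> 11100

11100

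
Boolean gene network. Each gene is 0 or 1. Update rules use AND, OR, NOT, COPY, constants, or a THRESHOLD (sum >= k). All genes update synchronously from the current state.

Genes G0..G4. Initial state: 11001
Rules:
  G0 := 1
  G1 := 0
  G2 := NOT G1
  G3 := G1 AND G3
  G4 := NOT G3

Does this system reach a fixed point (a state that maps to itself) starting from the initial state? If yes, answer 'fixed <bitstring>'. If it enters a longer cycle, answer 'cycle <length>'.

Answer: fixed 10101

Derivation:
Step 0: 11001
Step 1: G0=1(const) G1=0(const) G2=NOT G1=NOT 1=0 G3=G1&G3=1&0=0 G4=NOT G3=NOT 0=1 -> 10001
Step 2: G0=1(const) G1=0(const) G2=NOT G1=NOT 0=1 G3=G1&G3=0&0=0 G4=NOT G3=NOT 0=1 -> 10101
Step 3: G0=1(const) G1=0(const) G2=NOT G1=NOT 0=1 G3=G1&G3=0&0=0 G4=NOT G3=NOT 0=1 -> 10101
Fixed point reached at step 2: 10101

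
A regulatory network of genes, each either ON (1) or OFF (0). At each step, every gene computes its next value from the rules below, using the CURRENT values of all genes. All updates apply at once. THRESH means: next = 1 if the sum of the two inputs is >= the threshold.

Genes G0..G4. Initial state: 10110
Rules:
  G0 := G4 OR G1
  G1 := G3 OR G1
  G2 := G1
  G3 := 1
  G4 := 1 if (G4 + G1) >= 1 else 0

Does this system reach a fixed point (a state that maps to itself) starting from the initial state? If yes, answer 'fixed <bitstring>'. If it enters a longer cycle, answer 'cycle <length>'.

Answer: fixed 11111

Derivation:
Step 0: 10110
Step 1: G0=G4|G1=0|0=0 G1=G3|G1=1|0=1 G2=G1=0 G3=1(const) G4=(0+0>=1)=0 -> 01010
Step 2: G0=G4|G1=0|1=1 G1=G3|G1=1|1=1 G2=G1=1 G3=1(const) G4=(0+1>=1)=1 -> 11111
Step 3: G0=G4|G1=1|1=1 G1=G3|G1=1|1=1 G2=G1=1 G3=1(const) G4=(1+1>=1)=1 -> 11111
Fixed point reached at step 2: 11111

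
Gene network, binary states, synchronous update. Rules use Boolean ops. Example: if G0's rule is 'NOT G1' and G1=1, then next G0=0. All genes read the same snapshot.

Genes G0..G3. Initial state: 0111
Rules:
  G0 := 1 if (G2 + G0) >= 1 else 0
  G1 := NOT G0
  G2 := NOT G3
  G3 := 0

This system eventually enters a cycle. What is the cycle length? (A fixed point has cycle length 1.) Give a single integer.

Answer: 1

Derivation:
Step 0: 0111
Step 1: G0=(1+0>=1)=1 G1=NOT G0=NOT 0=1 G2=NOT G3=NOT 1=0 G3=0(const) -> 1100
Step 2: G0=(0+1>=1)=1 G1=NOT G0=NOT 1=0 G2=NOT G3=NOT 0=1 G3=0(const) -> 1010
Step 3: G0=(1+1>=1)=1 G1=NOT G0=NOT 1=0 G2=NOT G3=NOT 0=1 G3=0(const) -> 1010
State from step 3 equals state from step 2 -> cycle length 1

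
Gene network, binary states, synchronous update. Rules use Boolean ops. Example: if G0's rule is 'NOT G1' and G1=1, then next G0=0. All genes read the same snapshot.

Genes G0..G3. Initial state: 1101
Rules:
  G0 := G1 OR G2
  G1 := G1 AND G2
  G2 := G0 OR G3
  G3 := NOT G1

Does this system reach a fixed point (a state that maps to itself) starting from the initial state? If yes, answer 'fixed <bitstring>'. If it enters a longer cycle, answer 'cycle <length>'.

Answer: fixed 1011

Derivation:
Step 0: 1101
Step 1: G0=G1|G2=1|0=1 G1=G1&G2=1&0=0 G2=G0|G3=1|1=1 G3=NOT G1=NOT 1=0 -> 1010
Step 2: G0=G1|G2=0|1=1 G1=G1&G2=0&1=0 G2=G0|G3=1|0=1 G3=NOT G1=NOT 0=1 -> 1011
Step 3: G0=G1|G2=0|1=1 G1=G1&G2=0&1=0 G2=G0|G3=1|1=1 G3=NOT G1=NOT 0=1 -> 1011
Fixed point reached at step 2: 1011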